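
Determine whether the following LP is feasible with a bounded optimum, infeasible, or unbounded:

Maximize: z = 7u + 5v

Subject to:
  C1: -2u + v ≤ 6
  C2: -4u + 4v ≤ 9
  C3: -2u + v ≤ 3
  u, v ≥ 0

Unbounded (objective can increase without bound)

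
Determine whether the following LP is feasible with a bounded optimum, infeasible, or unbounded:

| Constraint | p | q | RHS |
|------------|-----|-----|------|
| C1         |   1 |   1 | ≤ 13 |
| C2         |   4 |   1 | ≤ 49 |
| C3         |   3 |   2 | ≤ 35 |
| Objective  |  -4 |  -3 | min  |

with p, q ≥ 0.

Feasible with a bounded optimal solution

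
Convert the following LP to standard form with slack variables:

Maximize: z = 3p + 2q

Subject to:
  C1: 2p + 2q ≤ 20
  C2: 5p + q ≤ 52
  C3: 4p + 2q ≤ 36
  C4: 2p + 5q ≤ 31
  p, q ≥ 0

max z = 3p + 2q

s.t.
  2p + 2q + s1 = 20
  5p + q + s2 = 52
  4p + 2q + s3 = 36
  2p + 5q + s4 = 31
  p, q, s1, s2, s3, s4 ≥ 0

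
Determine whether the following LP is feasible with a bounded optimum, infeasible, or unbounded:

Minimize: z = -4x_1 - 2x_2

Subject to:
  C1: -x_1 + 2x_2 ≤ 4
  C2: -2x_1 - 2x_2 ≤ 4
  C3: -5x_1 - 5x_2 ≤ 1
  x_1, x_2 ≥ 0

Unbounded (objective can decrease without bound)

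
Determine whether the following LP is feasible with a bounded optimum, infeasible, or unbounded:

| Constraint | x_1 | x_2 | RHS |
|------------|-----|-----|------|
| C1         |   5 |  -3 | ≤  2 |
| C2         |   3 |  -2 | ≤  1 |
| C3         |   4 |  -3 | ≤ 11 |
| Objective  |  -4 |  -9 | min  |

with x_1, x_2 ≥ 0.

Unbounded (objective can decrease without bound)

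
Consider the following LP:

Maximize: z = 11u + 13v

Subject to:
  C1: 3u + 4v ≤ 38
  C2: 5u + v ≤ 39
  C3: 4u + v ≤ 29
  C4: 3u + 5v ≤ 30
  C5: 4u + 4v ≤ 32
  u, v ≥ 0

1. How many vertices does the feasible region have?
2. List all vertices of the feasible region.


1. 5
2. (0, 0), (7.25, 0), (7, 1), (5, 3), (0, 6)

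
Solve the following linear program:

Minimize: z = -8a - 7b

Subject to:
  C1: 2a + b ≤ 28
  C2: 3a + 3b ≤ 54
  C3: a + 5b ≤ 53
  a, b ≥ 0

Evaluate the objective at each vertex of the feasible region:
  z(0, 0) = 0
  z(14, 0) = -112
  z(10, 8) = -136  ←
  z(9.25, 8.75) = -135.2
  z(0, 10.6) = -74.2
The minimum is at a = 10, b = 8.

a = 10, b = 8, z = -136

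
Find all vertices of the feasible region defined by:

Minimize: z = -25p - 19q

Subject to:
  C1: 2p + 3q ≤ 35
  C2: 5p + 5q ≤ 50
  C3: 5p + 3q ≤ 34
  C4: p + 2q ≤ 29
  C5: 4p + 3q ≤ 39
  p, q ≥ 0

(0, 0), (6.8, 0), (2, 8), (0, 10)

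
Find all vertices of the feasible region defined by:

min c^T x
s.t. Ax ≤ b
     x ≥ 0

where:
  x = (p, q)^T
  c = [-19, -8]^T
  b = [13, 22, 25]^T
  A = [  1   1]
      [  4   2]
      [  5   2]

(0, 0), (5, 0), (3, 5), (0, 11)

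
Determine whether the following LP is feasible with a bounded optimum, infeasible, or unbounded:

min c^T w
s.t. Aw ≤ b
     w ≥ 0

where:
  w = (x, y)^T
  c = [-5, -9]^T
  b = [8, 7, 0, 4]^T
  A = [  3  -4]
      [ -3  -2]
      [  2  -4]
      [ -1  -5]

Unbounded (objective can decrease without bound)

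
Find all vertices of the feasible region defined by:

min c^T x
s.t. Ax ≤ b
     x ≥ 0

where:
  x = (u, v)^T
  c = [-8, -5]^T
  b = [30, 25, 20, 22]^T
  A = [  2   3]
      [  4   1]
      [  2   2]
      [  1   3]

(0, 0), (6.25, 0), (5, 5), (4, 6), (0, 7.333)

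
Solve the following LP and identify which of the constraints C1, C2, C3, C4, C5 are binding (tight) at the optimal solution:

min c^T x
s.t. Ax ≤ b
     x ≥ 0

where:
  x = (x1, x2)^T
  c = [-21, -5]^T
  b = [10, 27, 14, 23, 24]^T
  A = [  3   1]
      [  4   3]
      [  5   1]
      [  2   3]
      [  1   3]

At x1 = 2, x2 = 4, compute slack b - a·x for each constraint:
  C1: 10 − 10 = 0  (binding)
  C2: 27 − 20 = 7  (slack)
  C3: 14 − 14 = 0  (binding)
  C4: 23 − 16 = 7  (slack)
  C5: 24 − 14 = 10  (slack)

Optimal: x1 = 2, x2 = 4
Binding: C1, C3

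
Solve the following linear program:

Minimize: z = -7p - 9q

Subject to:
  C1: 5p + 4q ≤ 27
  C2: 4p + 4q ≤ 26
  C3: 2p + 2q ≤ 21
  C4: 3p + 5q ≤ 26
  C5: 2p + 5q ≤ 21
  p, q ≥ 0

Evaluate the objective at each vertex of the feasible region:
  z(0, 0) = 0
  z(5.4, 0) = -37.8
  z(3, 3) = -48  ←
  z(0, 4.2) = -37.8
The minimum is at p = 3, q = 3.

p = 3, q = 3, z = -48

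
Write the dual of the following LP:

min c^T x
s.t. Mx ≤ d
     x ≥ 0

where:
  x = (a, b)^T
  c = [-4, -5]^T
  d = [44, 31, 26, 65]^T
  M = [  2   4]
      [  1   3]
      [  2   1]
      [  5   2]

Primal min cᵀx s.t. Ax ≤ b, x ≥ 0  →  Dual max −bᵀy s.t. Aᵀy ≥ −c, y ≥ 0.

Maximize: z = -44y1 - 31y2 - 26y3 - 65y4

Subject to:
  2y1 + y2 + 2y3 + 5y4 ≥ 4
  4y1 + 3y2 + y3 + 2y4 ≥ 5
  y1, y2, y3, y4 ≥ 0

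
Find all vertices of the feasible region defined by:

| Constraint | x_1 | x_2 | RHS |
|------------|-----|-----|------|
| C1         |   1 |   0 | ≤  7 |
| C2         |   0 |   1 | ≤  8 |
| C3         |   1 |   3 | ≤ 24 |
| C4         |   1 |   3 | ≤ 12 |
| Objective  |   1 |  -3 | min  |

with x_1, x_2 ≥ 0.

(0, 0), (7, 0), (7, 1.667), (0, 4)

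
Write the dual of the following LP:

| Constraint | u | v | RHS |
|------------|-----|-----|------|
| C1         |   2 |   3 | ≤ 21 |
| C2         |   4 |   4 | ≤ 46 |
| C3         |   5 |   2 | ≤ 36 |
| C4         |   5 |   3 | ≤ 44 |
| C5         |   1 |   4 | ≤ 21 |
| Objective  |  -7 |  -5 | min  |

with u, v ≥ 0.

Primal min cᵀx s.t. Ax ≤ b, x ≥ 0  →  Dual max −bᵀy s.t. Aᵀy ≥ −c, y ≥ 0.

Maximize: z = -21y1 - 46y2 - 36y3 - 44y4 - 21y5

Subject to:
  2y1 + 4y2 + 5y3 + 5y4 + y5 ≥ 7
  3y1 + 4y2 + 2y3 + 3y4 + 4y5 ≥ 5
  y1, y2, y3, y4, y5 ≥ 0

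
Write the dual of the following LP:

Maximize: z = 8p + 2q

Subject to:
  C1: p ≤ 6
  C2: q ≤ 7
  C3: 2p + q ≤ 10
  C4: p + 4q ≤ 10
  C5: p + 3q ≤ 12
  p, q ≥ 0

Primal max cᵀx s.t. Ax ≤ b, x ≥ 0  →  Dual min bᵀy s.t. Aᵀy ≥ c, y ≥ 0.

Minimize: z = 6y1 + 7y2 + 10y3 + 10y4 + 12y5

Subject to:
  y1 + 2y3 + y4 + y5 ≥ 8
  y2 + y3 + 4y4 + 3y5 ≥ 2
  y1, y2, y3, y4, y5 ≥ 0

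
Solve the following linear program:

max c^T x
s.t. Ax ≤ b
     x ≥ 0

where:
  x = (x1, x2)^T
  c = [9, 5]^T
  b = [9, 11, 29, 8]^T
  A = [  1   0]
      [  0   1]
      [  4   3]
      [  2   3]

Evaluate the objective at each vertex of the feasible region:
  z(0, 0) = 0
  z(4, 0) = 36  ←
  z(0, 2.667) = 13.33
The maximum is at x1 = 4, x2 = 0.

x1 = 4, x2 = 0, z = 36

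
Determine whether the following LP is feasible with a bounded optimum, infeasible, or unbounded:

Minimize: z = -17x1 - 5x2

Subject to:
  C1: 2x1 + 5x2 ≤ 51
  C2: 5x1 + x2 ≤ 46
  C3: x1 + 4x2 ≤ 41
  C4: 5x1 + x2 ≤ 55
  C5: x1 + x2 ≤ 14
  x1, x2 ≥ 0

Feasible with a bounded optimal solution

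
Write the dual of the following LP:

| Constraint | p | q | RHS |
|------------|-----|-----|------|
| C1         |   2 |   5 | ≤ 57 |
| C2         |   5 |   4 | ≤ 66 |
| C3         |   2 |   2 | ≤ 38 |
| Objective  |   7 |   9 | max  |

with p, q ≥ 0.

Primal max cᵀx s.t. Ax ≤ b, x ≥ 0  →  Dual min bᵀy s.t. Aᵀy ≥ c, y ≥ 0.

Minimize: z = 57y1 + 66y2 + 38y3

Subject to:
  2y1 + 5y2 + 2y3 ≥ 7
  5y1 + 4y2 + 2y3 ≥ 9
  y1, y2, y3 ≥ 0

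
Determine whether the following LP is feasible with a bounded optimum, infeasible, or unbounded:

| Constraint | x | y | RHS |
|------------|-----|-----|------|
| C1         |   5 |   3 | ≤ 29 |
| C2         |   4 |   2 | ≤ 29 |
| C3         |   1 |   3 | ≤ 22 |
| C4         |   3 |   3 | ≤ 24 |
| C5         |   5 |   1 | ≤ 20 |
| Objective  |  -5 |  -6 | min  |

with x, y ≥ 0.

Feasible with a bounded optimal solution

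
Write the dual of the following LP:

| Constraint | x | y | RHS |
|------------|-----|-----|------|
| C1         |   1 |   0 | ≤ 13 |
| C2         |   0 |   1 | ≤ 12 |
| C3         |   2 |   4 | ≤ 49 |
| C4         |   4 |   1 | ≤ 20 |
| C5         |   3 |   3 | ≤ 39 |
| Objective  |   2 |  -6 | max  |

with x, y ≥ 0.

Primal max cᵀx s.t. Ax ≤ b, x ≥ 0  →  Dual min bᵀy s.t. Aᵀy ≥ c, y ≥ 0.

Minimize: z = 13y1 + 12y2 + 49y3 + 20y4 + 39y5

Subject to:
  y1 + 2y3 + 4y4 + 3y5 ≥ 2
  y2 + 4y3 + y4 + 3y5 ≥ -6
  y1, y2, y3, y4, y5 ≥ 0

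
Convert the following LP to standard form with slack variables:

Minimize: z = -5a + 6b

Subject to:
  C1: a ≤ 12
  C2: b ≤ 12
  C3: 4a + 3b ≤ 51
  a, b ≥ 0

min z = -5a + 6b

s.t.
  a + s1 = 12
  b + s2 = 12
  4a + 3b + s3 = 51
  a, b, s1, s2, s3 ≥ 0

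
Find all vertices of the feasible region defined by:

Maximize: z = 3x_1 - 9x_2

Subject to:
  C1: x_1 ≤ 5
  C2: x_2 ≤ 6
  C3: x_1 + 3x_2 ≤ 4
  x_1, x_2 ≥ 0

(0, 0), (4, 0), (0, 1.333)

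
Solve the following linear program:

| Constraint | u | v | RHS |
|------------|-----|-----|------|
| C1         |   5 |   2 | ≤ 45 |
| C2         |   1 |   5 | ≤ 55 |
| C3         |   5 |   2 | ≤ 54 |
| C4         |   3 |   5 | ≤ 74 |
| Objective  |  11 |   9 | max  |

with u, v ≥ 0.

Evaluate the objective at each vertex of the feasible region:
  z(0, 0) = 0
  z(9, 0) = 99
  z(5, 10) = 145  ←
  z(0, 11) = 99
The maximum is at u = 5, v = 10.

u = 5, v = 10, z = 145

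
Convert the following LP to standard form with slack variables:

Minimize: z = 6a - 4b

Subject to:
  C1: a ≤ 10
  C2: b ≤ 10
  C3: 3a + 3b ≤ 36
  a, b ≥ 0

min z = 6a - 4b

s.t.
  a + s1 = 10
  b + s2 = 10
  3a + 3b + s3 = 36
  a, b, s1, s2, s3 ≥ 0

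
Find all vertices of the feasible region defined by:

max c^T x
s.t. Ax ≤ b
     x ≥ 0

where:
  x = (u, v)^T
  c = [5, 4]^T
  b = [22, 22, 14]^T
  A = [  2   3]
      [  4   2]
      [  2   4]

(0, 0), (5.5, 0), (5, 1), (0, 3.5)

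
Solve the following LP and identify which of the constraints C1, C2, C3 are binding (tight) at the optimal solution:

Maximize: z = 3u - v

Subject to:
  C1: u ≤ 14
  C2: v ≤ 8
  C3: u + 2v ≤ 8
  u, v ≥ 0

At u = 8, v = 0, compute slack b - a·x for each constraint:
  C1: 14 − 8 = 6  (slack)
  C2: 8 − 0 = 8  (slack)
  C3: 8 − 8 = 0  (binding)

Optimal: u = 8, v = 0
Binding: C3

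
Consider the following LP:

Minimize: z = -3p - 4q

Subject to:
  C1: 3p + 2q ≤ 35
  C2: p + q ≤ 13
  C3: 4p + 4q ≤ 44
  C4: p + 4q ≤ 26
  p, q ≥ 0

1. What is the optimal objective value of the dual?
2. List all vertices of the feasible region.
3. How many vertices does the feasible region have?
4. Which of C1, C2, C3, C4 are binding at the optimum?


1. -38
2. (0, 0), (11, 0), (6, 5), (0, 6.5)
3. 4
4. C3, C4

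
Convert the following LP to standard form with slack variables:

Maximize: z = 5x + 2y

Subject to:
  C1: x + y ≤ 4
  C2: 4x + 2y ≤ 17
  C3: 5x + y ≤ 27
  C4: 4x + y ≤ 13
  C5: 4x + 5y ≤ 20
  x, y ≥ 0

max z = 5x + 2y

s.t.
  x + y + s1 = 4
  4x + 2y + s2 = 17
  5x + y + s3 = 27
  4x + y + s4 = 13
  4x + 5y + s5 = 20
  x, y, s1, s2, s3, s4, s5 ≥ 0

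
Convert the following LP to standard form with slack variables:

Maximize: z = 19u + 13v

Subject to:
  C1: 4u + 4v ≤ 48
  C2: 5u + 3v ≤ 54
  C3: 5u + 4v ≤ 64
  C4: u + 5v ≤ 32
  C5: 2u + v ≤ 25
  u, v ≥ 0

max z = 19u + 13v

s.t.
  4u + 4v + s1 = 48
  5u + 3v + s2 = 54
  5u + 4v + s3 = 64
  u + 5v + s4 = 32
  2u + v + s5 = 25
  u, v, s1, s2, s3, s4, s5 ≥ 0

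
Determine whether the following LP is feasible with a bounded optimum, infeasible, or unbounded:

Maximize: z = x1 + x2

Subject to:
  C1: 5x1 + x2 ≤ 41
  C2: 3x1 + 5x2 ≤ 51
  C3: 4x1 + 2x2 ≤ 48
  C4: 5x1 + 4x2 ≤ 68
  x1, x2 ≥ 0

Feasible with a bounded optimal solution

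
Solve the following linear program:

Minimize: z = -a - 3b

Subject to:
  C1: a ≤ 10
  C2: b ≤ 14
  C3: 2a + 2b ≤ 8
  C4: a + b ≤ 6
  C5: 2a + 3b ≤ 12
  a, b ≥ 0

Evaluate the objective at each vertex of the feasible region:
  z(0, 0) = 0
  z(4, 0) = -4
  z(0, 4) = -12  ←
The minimum is at a = 0, b = 4.

a = 0, b = 4, z = -12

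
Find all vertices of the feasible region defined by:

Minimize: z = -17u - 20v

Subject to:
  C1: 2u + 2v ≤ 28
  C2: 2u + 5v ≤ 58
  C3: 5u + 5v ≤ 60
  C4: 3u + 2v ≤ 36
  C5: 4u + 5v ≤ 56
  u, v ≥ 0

(0, 0), (12, 0), (4, 8), (0, 11.2)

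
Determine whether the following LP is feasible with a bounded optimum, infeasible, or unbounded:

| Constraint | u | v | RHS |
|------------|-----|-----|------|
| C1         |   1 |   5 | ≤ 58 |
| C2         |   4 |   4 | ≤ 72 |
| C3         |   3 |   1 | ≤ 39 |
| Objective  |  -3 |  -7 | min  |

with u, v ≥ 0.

Feasible with a bounded optimal solution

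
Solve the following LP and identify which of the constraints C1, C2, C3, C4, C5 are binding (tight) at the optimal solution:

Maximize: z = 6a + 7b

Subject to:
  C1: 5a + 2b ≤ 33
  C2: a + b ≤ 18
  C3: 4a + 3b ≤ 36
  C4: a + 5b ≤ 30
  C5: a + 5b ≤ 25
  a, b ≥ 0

At a = 5, b = 4, compute slack b - a·x for each constraint:
  C1: 33 − 33 = 0  (binding)
  C2: 18 − 9 = 9  (slack)
  C3: 36 − 32 = 4  (slack)
  C4: 30 − 25 = 5  (slack)
  C5: 25 − 25 = 0  (binding)

Optimal: a = 5, b = 4
Binding: C1, C5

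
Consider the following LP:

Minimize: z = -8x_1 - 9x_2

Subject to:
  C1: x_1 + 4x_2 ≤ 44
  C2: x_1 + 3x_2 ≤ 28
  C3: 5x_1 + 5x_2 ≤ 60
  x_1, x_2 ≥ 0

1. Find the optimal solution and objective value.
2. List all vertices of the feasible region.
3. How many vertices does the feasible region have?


1. x_1 = 4, x_2 = 8, z = -104
2. (0, 0), (12, 0), (4, 8), (0, 9.333)
3. 4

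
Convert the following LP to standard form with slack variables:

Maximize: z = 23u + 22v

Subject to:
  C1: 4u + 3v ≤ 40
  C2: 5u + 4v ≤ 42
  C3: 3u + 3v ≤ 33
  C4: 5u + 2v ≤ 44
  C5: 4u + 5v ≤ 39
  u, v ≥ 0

max z = 23u + 22v

s.t.
  4u + 3v + s1 = 40
  5u + 4v + s2 = 42
  3u + 3v + s3 = 33
  5u + 2v + s4 = 44
  4u + 5v + s5 = 39
  u, v, s1, s2, s3, s4, s5 ≥ 0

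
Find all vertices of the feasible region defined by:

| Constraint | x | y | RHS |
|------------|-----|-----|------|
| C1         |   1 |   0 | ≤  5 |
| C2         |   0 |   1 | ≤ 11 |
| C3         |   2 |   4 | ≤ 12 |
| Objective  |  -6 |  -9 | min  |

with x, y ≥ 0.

(0, 0), (5, 0), (5, 0.5), (0, 3)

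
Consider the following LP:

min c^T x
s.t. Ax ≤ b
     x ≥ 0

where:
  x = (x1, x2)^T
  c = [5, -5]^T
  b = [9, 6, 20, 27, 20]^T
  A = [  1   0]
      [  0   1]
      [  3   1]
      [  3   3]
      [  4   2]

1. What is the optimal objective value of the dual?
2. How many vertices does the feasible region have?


1. -30
2. 4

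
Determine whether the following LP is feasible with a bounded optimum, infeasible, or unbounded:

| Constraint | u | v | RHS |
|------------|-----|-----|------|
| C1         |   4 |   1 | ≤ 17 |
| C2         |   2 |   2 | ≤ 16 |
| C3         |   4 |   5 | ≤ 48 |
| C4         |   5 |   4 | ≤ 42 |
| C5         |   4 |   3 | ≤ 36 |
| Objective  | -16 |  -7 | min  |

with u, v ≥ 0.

Feasible with a bounded optimal solution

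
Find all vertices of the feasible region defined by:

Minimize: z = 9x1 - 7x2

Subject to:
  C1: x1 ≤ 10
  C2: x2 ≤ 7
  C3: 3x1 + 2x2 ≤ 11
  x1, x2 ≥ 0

(0, 0), (3.667, 0), (0, 5.5)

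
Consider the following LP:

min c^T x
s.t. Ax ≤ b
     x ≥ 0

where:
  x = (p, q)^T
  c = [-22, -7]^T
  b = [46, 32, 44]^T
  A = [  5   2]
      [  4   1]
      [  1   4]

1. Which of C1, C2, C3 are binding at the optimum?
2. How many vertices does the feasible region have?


1. C1, C2
2. 5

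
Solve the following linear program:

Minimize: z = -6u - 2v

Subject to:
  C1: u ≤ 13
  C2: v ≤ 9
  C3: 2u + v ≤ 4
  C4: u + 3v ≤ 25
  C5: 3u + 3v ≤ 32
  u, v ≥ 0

Evaluate the objective at each vertex of the feasible region:
  z(0, 0) = 0
  z(2, 0) = -12  ←
  z(0, 4) = -8
The minimum is at u = 2, v = 0.

u = 2, v = 0, z = -12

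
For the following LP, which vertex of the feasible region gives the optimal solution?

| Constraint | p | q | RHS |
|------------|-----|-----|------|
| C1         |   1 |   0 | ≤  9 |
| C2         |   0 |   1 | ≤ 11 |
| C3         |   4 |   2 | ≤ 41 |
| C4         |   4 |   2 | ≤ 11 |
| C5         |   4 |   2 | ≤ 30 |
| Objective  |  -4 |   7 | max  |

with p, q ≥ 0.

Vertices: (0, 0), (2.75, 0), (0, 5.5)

Evaluate the objective at each vertex of the feasible region:
  z(0, 0) = 0
  z(2.75, 0) = -11
  z(0, 5.5) = 38.5  ←
The maximum is at p = 0, q = 5.5.

(0, 5.5)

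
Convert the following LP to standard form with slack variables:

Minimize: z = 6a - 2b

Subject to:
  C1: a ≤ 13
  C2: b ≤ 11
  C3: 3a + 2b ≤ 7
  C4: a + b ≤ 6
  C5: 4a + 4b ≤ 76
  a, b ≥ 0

min z = 6a - 2b

s.t.
  a + s1 = 13
  b + s2 = 11
  3a + 2b + s3 = 7
  a + b + s4 = 6
  4a + 4b + s5 = 76
  a, b, s1, s2, s3, s4, s5 ≥ 0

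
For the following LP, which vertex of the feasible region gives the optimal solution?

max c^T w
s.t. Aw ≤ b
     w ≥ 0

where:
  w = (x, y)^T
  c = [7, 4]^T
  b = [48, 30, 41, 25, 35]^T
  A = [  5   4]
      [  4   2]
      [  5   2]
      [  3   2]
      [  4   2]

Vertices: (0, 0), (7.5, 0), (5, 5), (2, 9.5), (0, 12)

Evaluate the objective at each vertex of the feasible region:
  z(0, 0) = 0
  z(7.5, 0) = 52.5
  z(5, 5) = 55  ←
  z(2, 9.5) = 52
  z(0, 12) = 48
The maximum is at x = 5, y = 5.

(5, 5)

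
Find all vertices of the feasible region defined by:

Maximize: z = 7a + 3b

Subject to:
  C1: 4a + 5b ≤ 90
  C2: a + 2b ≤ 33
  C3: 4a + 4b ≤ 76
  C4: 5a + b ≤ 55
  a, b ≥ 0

(0, 0), (11, 0), (9, 10), (5, 14), (0, 16.5)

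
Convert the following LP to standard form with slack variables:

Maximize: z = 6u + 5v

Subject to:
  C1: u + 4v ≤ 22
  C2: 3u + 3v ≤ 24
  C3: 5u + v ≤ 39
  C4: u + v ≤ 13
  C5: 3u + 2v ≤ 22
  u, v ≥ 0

max z = 6u + 5v

s.t.
  u + 4v + s1 = 22
  3u + 3v + s2 = 24
  5u + v + s3 = 39
  u + v + s4 = 13
  3u + 2v + s5 = 22
  u, v, s1, s2, s3, s4, s5 ≥ 0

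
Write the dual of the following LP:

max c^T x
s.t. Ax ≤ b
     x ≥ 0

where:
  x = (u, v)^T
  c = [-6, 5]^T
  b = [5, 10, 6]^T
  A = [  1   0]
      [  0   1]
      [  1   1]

Primal max cᵀx s.t. Ax ≤ b, x ≥ 0  →  Dual min bᵀy s.t. Aᵀy ≥ c, y ≥ 0.

Minimize: z = 5y1 + 10y2 + 6y3

Subject to:
  y1 + y3 ≥ -6
  y2 + y3 ≥ 5
  y1, y2, y3 ≥ 0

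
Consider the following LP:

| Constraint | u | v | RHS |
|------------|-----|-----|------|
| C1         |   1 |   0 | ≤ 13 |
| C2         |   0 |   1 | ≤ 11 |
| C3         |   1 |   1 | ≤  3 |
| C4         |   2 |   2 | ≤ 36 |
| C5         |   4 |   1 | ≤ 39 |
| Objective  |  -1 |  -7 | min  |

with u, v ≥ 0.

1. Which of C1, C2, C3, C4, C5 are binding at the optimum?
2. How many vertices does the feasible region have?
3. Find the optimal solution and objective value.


1. C3
2. 3
3. u = 0, v = 3, z = -21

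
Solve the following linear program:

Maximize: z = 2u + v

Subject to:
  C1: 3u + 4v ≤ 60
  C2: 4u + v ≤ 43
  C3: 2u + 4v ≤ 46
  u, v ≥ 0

Evaluate the objective at each vertex of the feasible region:
  z(0, 0) = 0
  z(10.75, 0) = 21.5
  z(9, 7) = 25  ←
  z(0, 11.5) = 11.5
The maximum is at u = 9, v = 7.

u = 9, v = 7, z = 25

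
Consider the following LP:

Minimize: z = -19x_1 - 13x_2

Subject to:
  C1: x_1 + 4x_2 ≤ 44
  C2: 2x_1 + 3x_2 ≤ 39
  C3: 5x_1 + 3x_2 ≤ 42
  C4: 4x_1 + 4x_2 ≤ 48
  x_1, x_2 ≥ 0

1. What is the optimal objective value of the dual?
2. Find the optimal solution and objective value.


1. -174
2. x_1 = 3, x_2 = 9, z = -174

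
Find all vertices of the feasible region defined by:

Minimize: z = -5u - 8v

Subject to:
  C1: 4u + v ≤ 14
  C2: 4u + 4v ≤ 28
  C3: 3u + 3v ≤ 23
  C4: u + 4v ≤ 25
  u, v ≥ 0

(0, 0), (3.5, 0), (2.333, 4.667), (1, 6), (0, 6.25)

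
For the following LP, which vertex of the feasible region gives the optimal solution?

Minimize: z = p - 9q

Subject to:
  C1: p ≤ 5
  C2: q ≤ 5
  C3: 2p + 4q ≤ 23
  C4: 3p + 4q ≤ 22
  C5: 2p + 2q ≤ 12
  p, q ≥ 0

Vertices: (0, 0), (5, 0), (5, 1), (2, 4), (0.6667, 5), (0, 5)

Evaluate the objective at each vertex of the feasible region:
  z(0, 0) = 0
  z(5, 0) = 5
  z(5, 1) = -4
  z(2, 4) = -34
  z(0.6667, 5) = -44.33
  z(0, 5) = -45  ←
The minimum is at p = 0, q = 5.

(0, 5)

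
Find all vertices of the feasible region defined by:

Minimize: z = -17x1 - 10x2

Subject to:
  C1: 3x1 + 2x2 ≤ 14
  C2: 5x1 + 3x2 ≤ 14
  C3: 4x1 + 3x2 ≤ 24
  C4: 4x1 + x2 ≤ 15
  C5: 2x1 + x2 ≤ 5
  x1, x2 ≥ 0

(0, 0), (2.5, 0), (1, 3), (0, 4.667)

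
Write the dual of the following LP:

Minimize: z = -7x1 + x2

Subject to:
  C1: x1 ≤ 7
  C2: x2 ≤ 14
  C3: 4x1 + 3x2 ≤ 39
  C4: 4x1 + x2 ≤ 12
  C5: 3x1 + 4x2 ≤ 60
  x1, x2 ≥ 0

Primal min cᵀx s.t. Ax ≤ b, x ≥ 0  →  Dual max −bᵀy s.t. Aᵀy ≥ −c, y ≥ 0.

Maximize: z = -7y1 - 14y2 - 39y3 - 12y4 - 60y5

Subject to:
  y1 + 4y3 + 4y4 + 3y5 ≥ 7
  y2 + 3y3 + y4 + 4y5 ≥ -1
  y1, y2, y3, y4, y5 ≥ 0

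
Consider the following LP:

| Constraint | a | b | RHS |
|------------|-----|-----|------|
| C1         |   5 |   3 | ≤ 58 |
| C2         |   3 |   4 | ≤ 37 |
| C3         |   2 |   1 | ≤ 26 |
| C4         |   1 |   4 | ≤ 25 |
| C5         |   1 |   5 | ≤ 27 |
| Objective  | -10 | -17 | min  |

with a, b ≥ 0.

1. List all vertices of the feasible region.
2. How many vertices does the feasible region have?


1. (0, 0), (11.6, 0), (11, 1), (7, 4), (0, 5.4)
2. 5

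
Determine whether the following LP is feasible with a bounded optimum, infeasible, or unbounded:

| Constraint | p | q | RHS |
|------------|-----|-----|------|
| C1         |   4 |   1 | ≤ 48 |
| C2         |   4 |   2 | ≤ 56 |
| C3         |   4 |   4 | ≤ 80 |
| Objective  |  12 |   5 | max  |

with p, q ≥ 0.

Feasible with a bounded optimal solution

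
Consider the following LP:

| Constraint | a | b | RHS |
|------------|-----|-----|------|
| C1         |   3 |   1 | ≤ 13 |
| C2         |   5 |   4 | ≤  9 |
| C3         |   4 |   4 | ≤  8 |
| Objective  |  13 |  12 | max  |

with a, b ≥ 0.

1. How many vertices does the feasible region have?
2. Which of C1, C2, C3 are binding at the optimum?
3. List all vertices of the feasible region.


1. 4
2. C2, C3
3. (0, 0), (1.8, 0), (1, 1), (0, 2)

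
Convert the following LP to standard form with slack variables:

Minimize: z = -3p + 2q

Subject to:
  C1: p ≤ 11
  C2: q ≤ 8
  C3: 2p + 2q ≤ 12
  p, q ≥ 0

min z = -3p + 2q

s.t.
  p + s1 = 11
  q + s2 = 8
  2p + 2q + s3 = 12
  p, q, s1, s2, s3 ≥ 0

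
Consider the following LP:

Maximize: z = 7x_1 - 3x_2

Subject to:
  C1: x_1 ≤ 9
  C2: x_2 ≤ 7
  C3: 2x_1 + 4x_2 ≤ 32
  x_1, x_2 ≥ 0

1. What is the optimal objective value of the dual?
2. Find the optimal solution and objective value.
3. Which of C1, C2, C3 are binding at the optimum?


1. 63
2. x_1 = 9, x_2 = 0, z = 63
3. C1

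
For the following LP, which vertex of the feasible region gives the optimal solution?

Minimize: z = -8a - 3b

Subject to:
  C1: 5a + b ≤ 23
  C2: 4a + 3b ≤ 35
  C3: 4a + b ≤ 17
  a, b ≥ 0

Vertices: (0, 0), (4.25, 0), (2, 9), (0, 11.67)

Evaluate the objective at each vertex of the feasible region:
  z(0, 0) = 0
  z(4.25, 0) = -34
  z(2, 9) = -43  ←
  z(0, 11.67) = -35
The minimum is at a = 2, b = 9.

(2, 9)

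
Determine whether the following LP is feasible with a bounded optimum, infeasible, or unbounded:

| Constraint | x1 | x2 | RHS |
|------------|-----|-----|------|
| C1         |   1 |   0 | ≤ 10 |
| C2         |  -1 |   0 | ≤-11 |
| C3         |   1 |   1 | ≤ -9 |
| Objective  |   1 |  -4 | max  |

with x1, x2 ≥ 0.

Infeasible (no feasible solution exists)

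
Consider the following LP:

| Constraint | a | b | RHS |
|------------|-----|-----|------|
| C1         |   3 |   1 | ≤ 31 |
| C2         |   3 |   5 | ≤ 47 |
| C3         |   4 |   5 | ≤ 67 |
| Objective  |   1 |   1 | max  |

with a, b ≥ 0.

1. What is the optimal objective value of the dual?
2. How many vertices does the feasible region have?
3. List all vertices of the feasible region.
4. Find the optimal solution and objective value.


1. 13
2. 4
3. (0, 0), (10.33, 0), (9, 4), (0, 9.4)
4. a = 9, b = 4, z = 13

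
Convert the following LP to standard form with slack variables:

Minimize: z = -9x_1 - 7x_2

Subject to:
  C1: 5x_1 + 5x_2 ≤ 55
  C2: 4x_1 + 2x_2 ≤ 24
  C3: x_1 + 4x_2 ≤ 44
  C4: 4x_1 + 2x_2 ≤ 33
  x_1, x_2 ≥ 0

min z = -9x_1 - 7x_2

s.t.
  5x_1 + 5x_2 + s1 = 55
  4x_1 + 2x_2 + s2 = 24
  x_1 + 4x_2 + s3 = 44
  4x_1 + 2x_2 + s4 = 33
  x_1, x_2, s1, s2, s3, s4 ≥ 0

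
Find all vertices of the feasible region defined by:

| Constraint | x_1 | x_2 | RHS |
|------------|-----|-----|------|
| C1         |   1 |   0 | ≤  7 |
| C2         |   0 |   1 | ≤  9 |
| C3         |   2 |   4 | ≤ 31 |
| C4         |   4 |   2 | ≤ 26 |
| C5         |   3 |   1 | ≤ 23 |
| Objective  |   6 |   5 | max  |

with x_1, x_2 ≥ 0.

(0, 0), (6.5, 0), (3.5, 6), (0, 7.75)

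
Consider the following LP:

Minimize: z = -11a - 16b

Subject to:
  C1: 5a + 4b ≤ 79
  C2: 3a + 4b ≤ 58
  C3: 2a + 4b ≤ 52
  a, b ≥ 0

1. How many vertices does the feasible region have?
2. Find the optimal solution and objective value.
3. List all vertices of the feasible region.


1. 5
2. a = 6, b = 10, z = -226
3. (0, 0), (15.8, 0), (10.5, 6.625), (6, 10), (0, 13)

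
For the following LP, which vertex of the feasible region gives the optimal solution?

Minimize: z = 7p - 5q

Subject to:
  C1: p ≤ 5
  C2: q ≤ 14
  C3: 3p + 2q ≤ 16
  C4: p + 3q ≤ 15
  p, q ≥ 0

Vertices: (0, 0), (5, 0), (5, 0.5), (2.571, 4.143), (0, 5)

Evaluate the objective at each vertex of the feasible region:
  z(0, 0) = 0
  z(5, 0) = 35
  z(5, 0.5) = 32.5
  z(2.571, 4.143) = -2.714
  z(0, 5) = -25  ←
The minimum is at p = 0, q = 5.

(0, 5)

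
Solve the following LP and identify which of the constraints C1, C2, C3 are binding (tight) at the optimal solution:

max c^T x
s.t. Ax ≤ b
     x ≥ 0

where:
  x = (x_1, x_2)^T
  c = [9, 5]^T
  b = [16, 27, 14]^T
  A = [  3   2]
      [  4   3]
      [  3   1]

At x_1 = 4, x_2 = 2, compute slack b - a·x for each constraint:
  C1: 16 − 16 = 0  (binding)
  C2: 27 − 22 = 5  (slack)
  C3: 14 − 14 = 0  (binding)

Optimal: x_1 = 4, x_2 = 2
Binding: C1, C3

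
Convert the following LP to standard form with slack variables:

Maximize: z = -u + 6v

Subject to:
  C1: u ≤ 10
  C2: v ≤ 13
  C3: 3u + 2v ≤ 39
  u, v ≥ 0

max z = -u + 6v

s.t.
  u + s1 = 10
  v + s2 = 13
  3u + 2v + s3 = 39
  u, v, s1, s2, s3 ≥ 0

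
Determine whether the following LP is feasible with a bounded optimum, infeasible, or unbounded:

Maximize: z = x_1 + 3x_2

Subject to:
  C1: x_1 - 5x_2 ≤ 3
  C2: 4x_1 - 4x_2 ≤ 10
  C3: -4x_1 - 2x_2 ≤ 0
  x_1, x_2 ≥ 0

Unbounded (objective can increase without bound)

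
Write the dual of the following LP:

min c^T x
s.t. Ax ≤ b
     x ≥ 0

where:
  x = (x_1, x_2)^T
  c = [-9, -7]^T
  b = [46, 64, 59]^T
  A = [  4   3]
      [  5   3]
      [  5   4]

Primal min cᵀx s.t. Ax ≤ b, x ≥ 0  →  Dual max −bᵀy s.t. Aᵀy ≥ −c, y ≥ 0.

Maximize: z = -46y1 - 64y2 - 59y3

Subject to:
  4y1 + 5y2 + 5y3 ≥ 9
  3y1 + 3y2 + 4y3 ≥ 7
  y1, y2, y3 ≥ 0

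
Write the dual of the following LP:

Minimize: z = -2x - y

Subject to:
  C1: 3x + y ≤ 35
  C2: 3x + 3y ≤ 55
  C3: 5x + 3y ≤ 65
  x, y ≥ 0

Primal min cᵀx s.t. Ax ≤ b, x ≥ 0  →  Dual max −bᵀy s.t. Aᵀy ≥ −c, y ≥ 0.

Maximize: z = -35y1 - 55y2 - 65y3

Subject to:
  3y1 + 3y2 + 5y3 ≥ 2
  y1 + 3y2 + 3y3 ≥ 1
  y1, y2, y3 ≥ 0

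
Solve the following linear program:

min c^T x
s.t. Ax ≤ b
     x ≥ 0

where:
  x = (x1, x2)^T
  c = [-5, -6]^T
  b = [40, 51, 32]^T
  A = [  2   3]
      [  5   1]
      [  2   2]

Evaluate the objective at each vertex of the feasible region:
  z(0, 0) = 0
  z(10.2, 0) = -51
  z(8.75, 7.25) = -87.25
  z(8, 8) = -88  ←
  z(0, 13.33) = -80
The minimum is at x1 = 8, x2 = 8.

x1 = 8, x2 = 8, z = -88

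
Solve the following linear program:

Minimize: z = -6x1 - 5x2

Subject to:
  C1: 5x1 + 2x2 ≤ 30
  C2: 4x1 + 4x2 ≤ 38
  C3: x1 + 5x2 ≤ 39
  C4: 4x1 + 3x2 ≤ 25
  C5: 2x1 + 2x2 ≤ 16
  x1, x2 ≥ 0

Evaluate the objective at each vertex of the feasible region:
  z(0, 0) = 0
  z(6, 0) = -36
  z(5.714, 0.7143) = -37.86
  z(1, 7) = -41  ←
  z(0.25, 7.75) = -40.25
  z(0, 7.8) = -39
The minimum is at x1 = 1, x2 = 7.

x1 = 1, x2 = 7, z = -41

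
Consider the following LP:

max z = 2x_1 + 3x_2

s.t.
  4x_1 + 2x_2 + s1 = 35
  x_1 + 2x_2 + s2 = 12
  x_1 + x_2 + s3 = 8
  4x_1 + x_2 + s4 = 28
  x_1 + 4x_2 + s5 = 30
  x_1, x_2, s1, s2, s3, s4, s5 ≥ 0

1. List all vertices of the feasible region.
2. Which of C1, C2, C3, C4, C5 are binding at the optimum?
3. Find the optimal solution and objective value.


1. (0, 0), (7, 0), (6.667, 1.333), (4, 4), (0, 6)
2. C2, C3
3. x_1 = 4, x_2 = 4, z = 20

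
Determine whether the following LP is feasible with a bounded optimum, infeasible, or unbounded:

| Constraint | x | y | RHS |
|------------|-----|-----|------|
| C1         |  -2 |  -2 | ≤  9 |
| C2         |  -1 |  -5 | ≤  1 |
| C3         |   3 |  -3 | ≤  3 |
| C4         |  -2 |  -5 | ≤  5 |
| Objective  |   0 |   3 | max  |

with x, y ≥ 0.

Unbounded (objective can increase without bound)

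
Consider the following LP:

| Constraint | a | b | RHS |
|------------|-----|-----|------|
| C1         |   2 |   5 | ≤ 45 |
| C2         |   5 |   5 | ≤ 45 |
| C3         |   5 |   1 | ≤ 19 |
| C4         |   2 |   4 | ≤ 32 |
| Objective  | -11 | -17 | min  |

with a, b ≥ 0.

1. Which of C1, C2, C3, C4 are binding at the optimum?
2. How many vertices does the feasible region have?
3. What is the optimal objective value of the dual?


1. C2, C4
2. 5
3. -141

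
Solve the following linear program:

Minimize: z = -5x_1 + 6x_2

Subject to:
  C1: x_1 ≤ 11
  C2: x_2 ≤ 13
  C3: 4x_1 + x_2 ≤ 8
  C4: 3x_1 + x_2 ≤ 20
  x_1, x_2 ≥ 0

Evaluate the objective at each vertex of the feasible region:
  z(0, 0) = 0
  z(2, 0) = -10  ←
  z(0, 8) = 48
The minimum is at x_1 = 2, x_2 = 0.

x_1 = 2, x_2 = 0, z = -10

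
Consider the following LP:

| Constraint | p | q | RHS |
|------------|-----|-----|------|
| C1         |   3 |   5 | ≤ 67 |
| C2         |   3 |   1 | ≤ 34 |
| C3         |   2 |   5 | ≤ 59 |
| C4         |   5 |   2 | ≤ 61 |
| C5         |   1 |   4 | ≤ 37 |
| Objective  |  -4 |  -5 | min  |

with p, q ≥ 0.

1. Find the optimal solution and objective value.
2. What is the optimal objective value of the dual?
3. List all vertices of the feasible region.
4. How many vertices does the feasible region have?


1. p = 9, q = 7, z = -71
2. -71
3. (0, 0), (11.33, 0), (9, 7), (0, 9.25)
4. 4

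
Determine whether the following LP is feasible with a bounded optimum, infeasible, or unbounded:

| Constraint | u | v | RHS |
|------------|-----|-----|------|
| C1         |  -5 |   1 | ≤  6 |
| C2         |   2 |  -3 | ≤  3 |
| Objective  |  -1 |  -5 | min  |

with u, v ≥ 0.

Unbounded (objective can decrease without bound)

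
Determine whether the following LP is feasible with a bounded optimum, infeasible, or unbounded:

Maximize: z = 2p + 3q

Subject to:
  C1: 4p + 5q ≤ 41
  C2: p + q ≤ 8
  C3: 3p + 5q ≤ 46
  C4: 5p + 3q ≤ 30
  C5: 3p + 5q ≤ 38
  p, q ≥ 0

Feasible with a bounded optimal solution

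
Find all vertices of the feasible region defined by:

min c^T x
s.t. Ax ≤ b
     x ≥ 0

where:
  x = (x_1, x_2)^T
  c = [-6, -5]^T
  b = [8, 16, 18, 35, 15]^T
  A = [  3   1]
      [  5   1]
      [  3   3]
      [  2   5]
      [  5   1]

(0, 0), (2.667, 0), (1, 5), (0, 6)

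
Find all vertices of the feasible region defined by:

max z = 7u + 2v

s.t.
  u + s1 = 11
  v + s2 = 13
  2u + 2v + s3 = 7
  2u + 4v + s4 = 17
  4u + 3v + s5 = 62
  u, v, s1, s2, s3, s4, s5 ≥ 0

(0, 0), (3.5, 0), (0, 3.5)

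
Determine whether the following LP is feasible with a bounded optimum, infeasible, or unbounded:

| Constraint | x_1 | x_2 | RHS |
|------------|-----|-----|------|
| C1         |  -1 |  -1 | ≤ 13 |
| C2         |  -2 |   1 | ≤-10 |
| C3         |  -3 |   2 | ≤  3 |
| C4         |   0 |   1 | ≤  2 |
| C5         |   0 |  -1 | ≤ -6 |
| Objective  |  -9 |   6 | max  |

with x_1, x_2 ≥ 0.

Infeasible (no feasible solution exists)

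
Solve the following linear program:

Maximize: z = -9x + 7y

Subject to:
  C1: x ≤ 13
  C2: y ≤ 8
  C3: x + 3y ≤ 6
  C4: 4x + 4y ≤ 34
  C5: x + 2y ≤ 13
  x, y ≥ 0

Evaluate the objective at each vertex of the feasible region:
  z(0, 0) = 0
  z(6, 0) = -54
  z(0, 2) = 14  ←
The maximum is at x = 0, y = 2.

x = 0, y = 2, z = 14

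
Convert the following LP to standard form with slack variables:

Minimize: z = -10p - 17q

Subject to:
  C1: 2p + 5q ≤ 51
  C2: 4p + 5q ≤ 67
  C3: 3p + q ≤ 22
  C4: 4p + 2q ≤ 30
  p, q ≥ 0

min z = -10p - 17q

s.t.
  2p + 5q + s1 = 51
  4p + 5q + s2 = 67
  3p + q + s3 = 22
  4p + 2q + s4 = 30
  p, q, s1, s2, s3, s4 ≥ 0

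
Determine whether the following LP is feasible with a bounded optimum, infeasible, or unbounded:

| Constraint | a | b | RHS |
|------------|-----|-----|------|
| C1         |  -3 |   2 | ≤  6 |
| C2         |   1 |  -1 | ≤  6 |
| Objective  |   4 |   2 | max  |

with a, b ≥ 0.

Unbounded (objective can increase without bound)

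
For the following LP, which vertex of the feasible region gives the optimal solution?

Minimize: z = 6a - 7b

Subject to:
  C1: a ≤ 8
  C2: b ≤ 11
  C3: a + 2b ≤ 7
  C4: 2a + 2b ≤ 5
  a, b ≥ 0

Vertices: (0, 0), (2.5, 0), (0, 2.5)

Evaluate the objective at each vertex of the feasible region:
  z(0, 0) = 0
  z(2.5, 0) = 15
  z(0, 2.5) = -17.5  ←
The minimum is at a = 0, b = 2.5.

(0, 2.5)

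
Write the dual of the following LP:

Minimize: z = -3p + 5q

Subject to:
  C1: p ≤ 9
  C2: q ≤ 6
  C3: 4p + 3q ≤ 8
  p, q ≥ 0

Primal min cᵀx s.t. Ax ≤ b, x ≥ 0  →  Dual max −bᵀy s.t. Aᵀy ≥ −c, y ≥ 0.

Maximize: z = -9y1 - 6y2 - 8y3

Subject to:
  y1 + 4y3 ≥ 3
  y2 + 3y3 ≥ -5
  y1, y2, y3 ≥ 0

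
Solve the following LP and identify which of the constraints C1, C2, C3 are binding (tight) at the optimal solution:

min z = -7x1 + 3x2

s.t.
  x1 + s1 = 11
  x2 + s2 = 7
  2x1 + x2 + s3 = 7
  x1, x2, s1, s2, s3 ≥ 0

At x1 = 3.5, x2 = 0, compute slack b - a·x for each constraint:
  C1: 11 − 3.5 = 7.5  (slack)
  C2: 7 − 0 = 7  (slack)
  C3: 7 − 7 = 0  (binding)

Optimal: x1 = 3.5, x2 = 0
Binding: C3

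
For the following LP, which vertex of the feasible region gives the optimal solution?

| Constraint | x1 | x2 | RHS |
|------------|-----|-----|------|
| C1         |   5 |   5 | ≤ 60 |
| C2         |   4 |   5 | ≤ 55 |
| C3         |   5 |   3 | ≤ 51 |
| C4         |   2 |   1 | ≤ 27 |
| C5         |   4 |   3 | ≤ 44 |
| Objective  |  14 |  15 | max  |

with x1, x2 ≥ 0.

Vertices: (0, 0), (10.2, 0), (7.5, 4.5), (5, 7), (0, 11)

Evaluate the objective at each vertex of the feasible region:
  z(0, 0) = 0
  z(10.2, 0) = 142.8
  z(7.5, 4.5) = 172.5
  z(5, 7) = 175  ←
  z(0, 11) = 165
The maximum is at x1 = 5, x2 = 7.

(5, 7)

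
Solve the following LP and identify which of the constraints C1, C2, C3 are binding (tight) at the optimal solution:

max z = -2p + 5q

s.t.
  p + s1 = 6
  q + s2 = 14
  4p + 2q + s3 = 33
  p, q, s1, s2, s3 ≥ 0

At p = 0, q = 14, compute slack b - a·x for each constraint:
  C1: 6 − 0 = 6  (slack)
  C2: 14 − 14 = 0  (binding)
  C3: 33 − 28 = 5  (slack)

Optimal: p = 0, q = 14
Binding: C2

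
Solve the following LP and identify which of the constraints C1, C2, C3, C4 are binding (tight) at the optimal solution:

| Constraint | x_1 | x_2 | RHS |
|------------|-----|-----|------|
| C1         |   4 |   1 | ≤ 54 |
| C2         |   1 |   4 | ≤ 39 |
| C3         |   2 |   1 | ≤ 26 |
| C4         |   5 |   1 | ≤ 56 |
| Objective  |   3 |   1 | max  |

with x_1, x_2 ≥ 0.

At x_1 = 10, x_2 = 6, compute slack b - a·x for each constraint:
  C1: 54 − 46 = 8  (slack)
  C2: 39 − 34 = 5  (slack)
  C3: 26 − 26 = 0  (binding)
  C4: 56 − 56 = 0  (binding)

Optimal: x_1 = 10, x_2 = 6
Binding: C3, C4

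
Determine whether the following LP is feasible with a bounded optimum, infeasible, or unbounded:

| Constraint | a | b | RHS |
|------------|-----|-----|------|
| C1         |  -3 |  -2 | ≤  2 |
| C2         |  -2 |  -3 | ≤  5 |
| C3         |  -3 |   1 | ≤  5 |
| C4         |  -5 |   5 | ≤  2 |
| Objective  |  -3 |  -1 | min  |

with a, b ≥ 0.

Unbounded (objective can decrease without bound)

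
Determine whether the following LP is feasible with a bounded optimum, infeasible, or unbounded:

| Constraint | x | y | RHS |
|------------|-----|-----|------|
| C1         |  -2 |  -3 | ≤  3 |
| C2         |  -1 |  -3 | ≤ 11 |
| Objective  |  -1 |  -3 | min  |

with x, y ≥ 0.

Unbounded (objective can decrease without bound)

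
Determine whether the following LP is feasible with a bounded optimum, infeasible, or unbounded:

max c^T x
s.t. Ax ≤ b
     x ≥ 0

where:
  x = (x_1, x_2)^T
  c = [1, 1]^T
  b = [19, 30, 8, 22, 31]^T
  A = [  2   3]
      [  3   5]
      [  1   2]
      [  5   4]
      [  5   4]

Feasible with a bounded optimal solution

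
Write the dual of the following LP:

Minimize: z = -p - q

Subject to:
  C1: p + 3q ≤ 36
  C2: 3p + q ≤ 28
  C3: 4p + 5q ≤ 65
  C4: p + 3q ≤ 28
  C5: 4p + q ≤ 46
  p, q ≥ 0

Primal min cᵀx s.t. Ax ≤ b, x ≥ 0  →  Dual max −bᵀy s.t. Aᵀy ≥ −c, y ≥ 0.

Maximize: z = -36y1 - 28y2 - 65y3 - 28y4 - 46y5

Subject to:
  y1 + 3y2 + 4y3 + y4 + 4y5 ≥ 1
  3y1 + y2 + 5y3 + 3y4 + y5 ≥ 1
  y1, y2, y3, y4, y5 ≥ 0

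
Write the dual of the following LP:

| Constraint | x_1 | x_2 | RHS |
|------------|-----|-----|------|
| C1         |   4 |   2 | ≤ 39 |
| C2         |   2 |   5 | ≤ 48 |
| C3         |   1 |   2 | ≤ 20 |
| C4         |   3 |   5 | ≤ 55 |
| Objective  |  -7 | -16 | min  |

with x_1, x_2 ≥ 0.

Primal min cᵀx s.t. Ax ≤ b, x ≥ 0  →  Dual max −bᵀy s.t. Aᵀy ≥ −c, y ≥ 0.

Maximize: z = -39y1 - 48y2 - 20y3 - 55y4

Subject to:
  4y1 + 2y2 + y3 + 3y4 ≥ 7
  2y1 + 5y2 + 2y3 + 5y4 ≥ 16
  y1, y2, y3, y4 ≥ 0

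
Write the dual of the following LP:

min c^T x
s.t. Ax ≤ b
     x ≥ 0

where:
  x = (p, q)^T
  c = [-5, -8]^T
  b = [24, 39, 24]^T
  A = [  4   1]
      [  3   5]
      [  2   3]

Primal min cᵀx s.t. Ax ≤ b, x ≥ 0  →  Dual max −bᵀy s.t. Aᵀy ≥ −c, y ≥ 0.

Maximize: z = -24y1 - 39y2 - 24y3

Subject to:
  4y1 + 3y2 + 2y3 ≥ 5
  y1 + 5y2 + 3y3 ≥ 8
  y1, y2, y3 ≥ 0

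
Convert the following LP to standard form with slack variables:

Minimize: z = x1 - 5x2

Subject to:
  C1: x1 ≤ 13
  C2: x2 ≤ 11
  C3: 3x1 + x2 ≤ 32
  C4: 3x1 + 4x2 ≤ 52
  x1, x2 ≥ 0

min z = x1 - 5x2

s.t.
  x1 + s1 = 13
  x2 + s2 = 11
  3x1 + x2 + s3 = 32
  3x1 + 4x2 + s4 = 52
  x1, x2, s1, s2, s3, s4 ≥ 0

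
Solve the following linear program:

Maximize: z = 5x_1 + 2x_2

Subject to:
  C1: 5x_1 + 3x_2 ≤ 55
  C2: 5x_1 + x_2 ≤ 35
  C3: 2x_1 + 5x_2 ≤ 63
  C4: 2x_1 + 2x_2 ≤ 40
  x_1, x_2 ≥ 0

Evaluate the objective at each vertex of the feasible region:
  z(0, 0) = 0
  z(7, 0) = 35
  z(5, 10) = 45  ←
  z(4.526, 10.79) = 44.21
  z(0, 12.6) = 25.2
The maximum is at x_1 = 5, x_2 = 10.

x_1 = 5, x_2 = 10, z = 45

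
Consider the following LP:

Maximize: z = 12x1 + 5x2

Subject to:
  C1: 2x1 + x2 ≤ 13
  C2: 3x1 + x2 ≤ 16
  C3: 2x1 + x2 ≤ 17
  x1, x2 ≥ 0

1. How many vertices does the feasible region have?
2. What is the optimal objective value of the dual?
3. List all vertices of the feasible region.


1. 4
2. 71
3. (0, 0), (5.333, 0), (3, 7), (0, 13)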